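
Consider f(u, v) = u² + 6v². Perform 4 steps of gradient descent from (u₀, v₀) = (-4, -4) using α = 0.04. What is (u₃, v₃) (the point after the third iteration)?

∇f = (2u, 12v)
Step 1: at (-4, -4), ∇f = (-8, -48) → (-4, -4) − 0.04·(-8, -48) = (-3.68, -2.08)
Step 2: at (-3.68, -2.08), ∇f = (-7.36, -24.96) → (-3.68, -2.08) − 0.04·(-7.36, -24.96) = (-3.3856, -1.0816)
Step 3: at (-3.3856, -1.0816), ∇f = (-6.7712, -12.9792) → (-3.3856, -1.0816) − 0.04·(-6.7712, -12.9792) = (-3.114752, -0.562432)

(-3.114752, -0.562432)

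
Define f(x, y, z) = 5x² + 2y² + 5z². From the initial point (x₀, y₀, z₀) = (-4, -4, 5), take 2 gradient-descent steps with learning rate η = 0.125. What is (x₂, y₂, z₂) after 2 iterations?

(-0.25, -1, 0.3125)

∇f = (10x, 4y, 10z)
(x₁, y₁, z₁) = (-4, -4, 5) − 0.125·(-40, -16, 50) = (1, -2, -1.25)
(x₂, y₂, z₂) = (1, -2, -1.25) − 0.125·(10, -8, -12.5) = (-0.25, -1, 0.3125)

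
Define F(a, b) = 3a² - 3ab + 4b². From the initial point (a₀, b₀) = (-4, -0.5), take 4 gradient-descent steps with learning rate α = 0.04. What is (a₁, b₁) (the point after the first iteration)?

∇F = (6a - 3b, -3a + 8b)
Step 1: at (-4, -0.5), ∇F = (-22.5, 8) → (-4, -0.5) − 0.04·(-22.5, 8) = (-3.1, -0.82)

(-3.1, -0.82)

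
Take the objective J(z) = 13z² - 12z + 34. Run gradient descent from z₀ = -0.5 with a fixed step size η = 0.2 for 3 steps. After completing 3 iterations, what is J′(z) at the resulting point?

1852.2

J′(z) = 26z - 12
Step 1: J′(-0.5) = -25; z₁ = -0.5 − 0.2·(-25) = 4.5
Step 2: J′(4.5) = 105; z₂ = 4.5 − 0.2·105 = -16.5
Step 3: J′(-16.5) = -441; z₃ = -16.5 − 0.2·(-441) = 71.7
J′(z) at (71.7) = 1852.2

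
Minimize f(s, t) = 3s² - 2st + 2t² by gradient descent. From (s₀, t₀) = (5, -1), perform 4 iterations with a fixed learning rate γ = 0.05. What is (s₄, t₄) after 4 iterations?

∇f = (6s - 2t, -2s + 4t)
Step 1: at (5, -1), ∇f = (32, -14) → (5, -1) − 0.05·(32, -14) = (3.4, -0.3)
Step 2: at (3.4, -0.3), ∇f = (21, -8) → (3.4, -0.3) − 0.05·(21, -8) = (2.35, 0.1)
Step 3: at (2.35, 0.1), ∇f = (13.9, -4.3) → (2.35, 0.1) − 0.05·(13.9, -4.3) = (1.655, 0.315)
Step 4: at (1.655, 0.315), ∇f = (9.3, -2.05) → (1.655, 0.315) − 0.05·(9.3, -2.05) = (1.19, 0.4175)

(1.19, 0.4175)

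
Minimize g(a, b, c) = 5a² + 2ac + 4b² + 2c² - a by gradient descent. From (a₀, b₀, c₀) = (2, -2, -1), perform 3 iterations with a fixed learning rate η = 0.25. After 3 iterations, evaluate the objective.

269.0703125

∇g = (10a + 2c - 1, 8b, 2a + 4c)
(a₁, b₁, c₁) = (2, -2, -1) − 0.25·(17, -16, 0) = (-2.25, 2, -1)
(a₂, b₂, c₂) = (-2.25, 2, -1) − 0.25·(-25.5, 16, -8.5) = (4.125, -2, 1.125)
(a₃, b₃, c₃) = (4.125, -2, 1.125) − 0.25·(42.5, -16, 12.75) = (-6.5, 2, -2.0625)
g(-6.5, 2, -2.0625) = 269.0703125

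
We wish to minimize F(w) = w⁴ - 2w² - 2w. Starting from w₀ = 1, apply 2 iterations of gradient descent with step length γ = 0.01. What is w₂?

F′(w) = 4w³ - 4w - 2
w₁ = 1 − 0.01·(-2) = 1.02
w₂ = 1.02 − 0.01·(-1.835168) = 1.03835168

1.03835168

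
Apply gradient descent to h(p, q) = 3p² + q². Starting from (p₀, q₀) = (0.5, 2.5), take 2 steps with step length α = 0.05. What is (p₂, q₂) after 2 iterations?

∇h = (6p, 2q)
Step 1: at (0.5, 2.5), ∇h = (3, 5) → (0.5, 2.5) − 0.05·(3, 5) = (0.35, 2.25)
Step 2: at (0.35, 2.25), ∇h = (2.1, 4.5) → (0.35, 2.25) − 0.05·(2.1, 4.5) = (0.245, 2.025)

(0.245, 2.025)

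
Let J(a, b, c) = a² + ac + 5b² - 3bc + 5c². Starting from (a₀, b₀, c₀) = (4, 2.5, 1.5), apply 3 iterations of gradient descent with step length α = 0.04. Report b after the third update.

0.761376

∇J = (2a + c, 10b - 3c, a - 3b + 10c)
Step 1: at (4, 2.5, 1.5), ∇J = (9.5, 20.5, 11.5) → (4, 2.5, 1.5) − 0.04·(9.5, 20.5, 11.5) = (3.62, 1.68, 1.04)
Step 2: at (3.62, 1.68, 1.04), ∇J = (8.28, 13.68, 8.98) → (3.62, 1.68, 1.04) − 0.04·(8.28, 13.68, 8.98) = (3.2888, 1.1328, 0.6808)
Step 3: at (3.2888, 1.1328, 0.6808), ∇J = (7.2584, 9.2856, 6.6984) → (3.2888, 1.1328, 0.6808) − 0.04·(7.2584, 9.2856, 6.6984) = (2.998464, 0.761376, 0.412864)
b = 0.761376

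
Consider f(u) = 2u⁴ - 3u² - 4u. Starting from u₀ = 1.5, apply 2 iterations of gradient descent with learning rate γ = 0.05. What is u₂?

f′(u) = 8u³ - 6u - 4
Step 1: f′(1.5) = 14; u₁ = 1.5 − 0.05·14 = 0.8
Step 2: f′(0.8) = -4.704; u₂ = 0.8 − 0.05·(-4.704) = 1.0352

1.0352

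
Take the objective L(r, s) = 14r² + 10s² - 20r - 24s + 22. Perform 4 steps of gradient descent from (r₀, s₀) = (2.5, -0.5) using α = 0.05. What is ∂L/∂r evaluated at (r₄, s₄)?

∇L = (28r - 20, 20s - 24)
(r₁, s₁) = (2.5, -0.5) − 0.05·(50, -34) = (0, 1.2)
(r₂, s₂) = (0, 1.2) − 0.05·(-20, 0) = (1, 1.2)
(r₃, s₃) = (1, 1.2) − 0.05·(8, 0) = (0.6, 1.2)
(r₄, s₄) = (0.6, 1.2) − 0.05·(-3.2, 0) = (0.76, 1.2)
∂L/∂r at (0.76, 1.2) = 1.28

1.28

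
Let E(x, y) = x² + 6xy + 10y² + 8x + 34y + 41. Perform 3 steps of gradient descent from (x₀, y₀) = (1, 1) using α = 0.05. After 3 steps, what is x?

∇E = (2x + 6y + 8, 6x + 20y + 34)
(x₁, y₁) = (1, 1) − 0.05·(16, 60) = (0.2, -2)
(x₂, y₂) = (0.2, -2) − 0.05·(-3.6, -4.8) = (0.38, -1.76)
(x₃, y₃) = (0.38, -1.76) − 0.05·(-1.8, 1.08) = (0.47, -1.814)
x = 0.47

0.47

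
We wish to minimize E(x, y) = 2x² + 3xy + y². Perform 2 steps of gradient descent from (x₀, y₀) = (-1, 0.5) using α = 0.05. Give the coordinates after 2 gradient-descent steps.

(-0.79, 0.67125)

∇E = (4x + 3y, 3x + 2y)
(x₁, y₁) = (-1, 0.5) − 0.05·(-2.5, -2) = (-0.875, 0.6)
(x₂, y₂) = (-0.875, 0.6) − 0.05·(-1.7, -1.425) = (-0.79, 0.67125)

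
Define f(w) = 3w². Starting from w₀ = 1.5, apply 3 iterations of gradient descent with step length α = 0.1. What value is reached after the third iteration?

0.096

f′(w) = 6w
Step 1: f′(1.5) = 9; w₁ = 1.5 − 0.1·9 = 0.6
Step 2: f′(0.6) = 3.6; w₂ = 0.6 − 0.1·3.6 = 0.24
Step 3: f′(0.24) = 1.44; w₃ = 0.24 − 0.1·1.44 = 0.096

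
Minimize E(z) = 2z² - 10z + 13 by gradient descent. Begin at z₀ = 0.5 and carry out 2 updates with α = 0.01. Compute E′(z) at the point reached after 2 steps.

E′(z) = 4z - 10
Step 1: E′(0.5) = -8; z₁ = 0.5 − 0.01·(-8) = 0.58
Step 2: E′(0.58) = -7.68; z₂ = 0.58 − 0.01·(-7.68) = 0.6568
E′(z) at (0.6568) = -7.3728

-7.3728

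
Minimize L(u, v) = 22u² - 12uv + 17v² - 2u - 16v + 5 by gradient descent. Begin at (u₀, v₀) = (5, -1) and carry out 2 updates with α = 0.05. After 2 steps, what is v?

∇L = (44u - 12v - 2, -12u + 34v - 16)
(u₁, v₁) = (5, -1) − 0.05·(230, -110) = (-6.5, 4.5)
(u₂, v₂) = (-6.5, 4.5) − 0.05·(-342, 215) = (10.6, -6.25)
v = -6.25

-6.25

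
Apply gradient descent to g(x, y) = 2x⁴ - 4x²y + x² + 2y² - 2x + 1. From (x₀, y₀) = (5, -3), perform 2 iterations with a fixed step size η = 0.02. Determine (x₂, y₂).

∇g = (8x³ - 8xy + 2x - 2, -4x² + 4y)
Step 1: at (5, -3), ∇g = (1128, -112) → (5, -3) − 0.02·(1128, -112) = (-17.56, -0.76)
Step 2: at (-17.56, -0.76), ∇g = (-43461.398528, -1236.4544) → (-17.56, -0.76) − 0.02·(-43461.398528, -1236.4544) = (851.66797056, 23.969088)

(851.66797056, 23.969088)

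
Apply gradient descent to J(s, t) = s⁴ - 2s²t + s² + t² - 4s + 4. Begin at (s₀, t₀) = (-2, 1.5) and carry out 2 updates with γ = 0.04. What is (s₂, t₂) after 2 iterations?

∇J = (4s³ - 4st + 2s - 4, -2s² + 2t)
(s₁, t₁) = (-2, 1.5) − 0.04·(-28, -5) = (-0.88, 1.7)
(s₂, t₂) = (-0.88, 1.7) − 0.04·(-2.501888, 1.8512) = (-0.77992448, 1.625952)

(-0.77992448, 1.625952)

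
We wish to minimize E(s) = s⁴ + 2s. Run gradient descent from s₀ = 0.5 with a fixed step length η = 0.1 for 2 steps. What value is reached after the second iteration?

E′(s) = 4s³ + 2
Step 1: E′(0.5) = 2.5; s₁ = 0.5 − 0.1·2.5 = 0.25
Step 2: E′(0.25) = 2.0625; s₂ = 0.25 − 0.1·2.0625 = 0.04375

0.04375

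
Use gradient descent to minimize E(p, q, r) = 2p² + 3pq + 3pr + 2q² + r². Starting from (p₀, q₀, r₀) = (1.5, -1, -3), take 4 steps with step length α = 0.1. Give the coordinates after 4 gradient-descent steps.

(2.988, -1.7037, -3.2583)

∇E = (4p + 3q + 3r, 3p + 4q, 3p + 2r)
(p₁, q₁, r₁) = (1.5, -1, -3) − 0.1·(-6, 0.5, -1.5) = (2.1, -1.05, -2.85)
(p₂, q₂, r₂) = (2.1, -1.05, -2.85) − 0.1·(-3.3, 2.1, 0.6) = (2.43, -1.26, -2.91)
(p₃, q₃, r₃) = (2.43, -1.26, -2.91) − 0.1·(-2.79, 2.25, 1.47) = (2.709, -1.485, -3.057)
(p₄, q₄, r₄) = (2.709, -1.485, -3.057) − 0.1·(-2.79, 2.187, 2.013) = (2.988, -1.7037, -3.2583)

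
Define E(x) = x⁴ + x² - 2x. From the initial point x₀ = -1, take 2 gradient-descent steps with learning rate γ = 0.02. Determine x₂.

E′(x) = 4x³ + 2x - 2
x₁ = -1 − 0.02·(-8) = -0.84
x₂ = -0.84 − 0.02·(-6.050816) = -0.71898368

-0.71898368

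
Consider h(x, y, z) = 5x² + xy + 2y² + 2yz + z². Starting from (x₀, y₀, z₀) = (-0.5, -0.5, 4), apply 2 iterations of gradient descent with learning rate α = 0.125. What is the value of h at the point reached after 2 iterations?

3.408203125

∇h = (10x + y, x + 4y + 2z, 2y + 2z)
Step 1: at (-0.5, -0.5, 4), ∇h = (-5.5, 5.5, 7) → (-0.5, -0.5, 4) − 0.125·(-5.5, 5.5, 7) = (0.1875, -1.1875, 3.125)
Step 2: at (0.1875, -1.1875, 3.125), ∇h = (0.6875, 1.6875, 3.875) → (0.1875, -1.1875, 3.125) − 0.125·(0.6875, 1.6875, 3.875) = (0.1015625, -1.3984375, 2.640625)
h(0.1015625, -1.3984375, 2.640625) = 3.408203125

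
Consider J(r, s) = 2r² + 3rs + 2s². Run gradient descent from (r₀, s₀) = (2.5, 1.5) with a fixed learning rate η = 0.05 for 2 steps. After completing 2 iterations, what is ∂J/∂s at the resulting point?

∇J = (4r + 3s, 3r + 4s)
Step 1: at (2.5, 1.5), ∇J = (14.5, 13.5) → (2.5, 1.5) − 0.05·(14.5, 13.5) = (1.775, 0.825)
Step 2: at (1.775, 0.825), ∇J = (9.575, 8.625) → (1.775, 0.825) − 0.05·(9.575, 8.625) = (1.29625, 0.39375)
∂J/∂s at (1.29625, 0.39375) = 5.46375

5.46375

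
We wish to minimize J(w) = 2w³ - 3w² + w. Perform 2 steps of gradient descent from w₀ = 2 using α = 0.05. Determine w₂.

J′(w) = 6w² - 6w + 1
Step 1: J′(2) = 13; w₁ = 2 − 0.05·13 = 1.35
Step 2: J′(1.35) = 3.835; w₂ = 1.35 − 0.05·3.835 = 1.15825

1.15825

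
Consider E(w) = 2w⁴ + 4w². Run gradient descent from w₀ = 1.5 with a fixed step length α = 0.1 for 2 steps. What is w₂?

E′(w) = 8w³ + 8w
Step 1: E′(1.5) = 39; w₁ = 1.5 − 0.1·39 = -2.4
Step 2: E′(-2.4) = -129.792; w₂ = -2.4 − 0.1·(-129.792) = 10.5792

10.5792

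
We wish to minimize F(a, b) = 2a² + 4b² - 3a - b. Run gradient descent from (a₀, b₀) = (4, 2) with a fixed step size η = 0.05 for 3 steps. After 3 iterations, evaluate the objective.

∇F = (4a - 3, 8b - 1)
(a₁, b₁) = (4, 2) − 0.05·(13, 15) = (3.35, 1.25)
(a₂, b₂) = (3.35, 1.25) − 0.05·(10.4, 9) = (2.83, 0.8)
(a₃, b₃) = (2.83, 0.8) − 0.05·(8.32, 5.4) = (2.414, 0.53)
F(2.414, 0.53) = 5.006392

5.006392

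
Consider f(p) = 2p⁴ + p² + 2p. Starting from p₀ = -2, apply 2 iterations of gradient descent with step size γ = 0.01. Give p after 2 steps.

-1.14071168

f′(p) = 8p³ + 2p + 2
Step 1: f′(-2) = -66; p₁ = -2 − 0.01·(-66) = -1.34
Step 2: f′(-1.34) = -19.928832; p₂ = -1.34 − 0.01·(-19.928832) = -1.14071168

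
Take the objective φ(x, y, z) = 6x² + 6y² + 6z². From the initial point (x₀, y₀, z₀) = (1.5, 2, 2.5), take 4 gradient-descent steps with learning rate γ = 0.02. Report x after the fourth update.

∇φ = (12x, 12y, 12z)
Step 1: at (1.5, 2, 2.5), ∇φ = (18, 24, 30) → (1.5, 2, 2.5) − 0.02·(18, 24, 30) = (1.14, 1.52, 1.9)
Step 2: at (1.14, 1.52, 1.9), ∇φ = (13.68, 18.24, 22.8) → (1.14, 1.52, 1.9) − 0.02·(13.68, 18.24, 22.8) = (0.8664, 1.1552, 1.444)
Step 3: at (0.8664, 1.1552, 1.444), ∇φ = (10.3968, 13.8624, 17.328) → (0.8664, 1.1552, 1.444) − 0.02·(10.3968, 13.8624, 17.328) = (0.658464, 0.877952, 1.09744)
Step 4: at (0.658464, 0.877952, 1.09744), ∇φ = (7.901568, 10.535424, 13.16928) → (0.658464, 0.877952, 1.09744) − 0.02·(7.901568, 10.535424, 13.16928) = (0.50043264, 0.66724352, 0.8340544)
x = 0.50043264

0.50043264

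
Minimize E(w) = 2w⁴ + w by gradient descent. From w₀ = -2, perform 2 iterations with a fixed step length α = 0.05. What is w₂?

0.49165

E′(w) = 8w³ + 1
w₁ = -2 − 0.05·(-63) = 1.15
w₂ = 1.15 − 0.05·13.167 = 0.49165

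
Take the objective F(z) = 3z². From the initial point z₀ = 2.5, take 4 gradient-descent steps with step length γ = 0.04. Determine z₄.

F′(z) = 6z
z₁ = 2.5 − 0.04·15 = 1.9
z₂ = 1.9 − 0.04·11.4 = 1.444
z₃ = 1.444 − 0.04·8.664 = 1.09744
z₄ = 1.09744 − 0.04·6.58464 = 0.8340544

0.8340544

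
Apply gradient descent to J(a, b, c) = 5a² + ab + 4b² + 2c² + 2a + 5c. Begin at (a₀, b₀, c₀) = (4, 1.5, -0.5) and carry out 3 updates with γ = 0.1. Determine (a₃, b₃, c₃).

(-0.2015, 0.022, -1.088)

∇J = (10a + b + 2, a + 8b, 4c + 5)
(a₁, b₁, c₁) = (4, 1.5, -0.5) − 0.1·(43.5, 16, 3) = (-0.35, -0.1, -0.8)
(a₂, b₂, c₂) = (-0.35, -0.1, -0.8) − 0.1·(-1.6, -1.15, 1.8) = (-0.19, 0.015, -0.98)
(a₃, b₃, c₃) = (-0.19, 0.015, -0.98) − 0.1·(0.115, -0.07, 1.08) = (-0.2015, 0.022, -1.088)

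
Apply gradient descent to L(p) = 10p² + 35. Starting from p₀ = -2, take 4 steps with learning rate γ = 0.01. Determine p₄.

-0.8192

L′(p) = 20p
Step 1: L′(-2) = -40; p₁ = -2 − 0.01·(-40) = -1.6
Step 2: L′(-1.6) = -32; p₂ = -1.6 − 0.01·(-32) = -1.28
Step 3: L′(-1.28) = -25.6; p₃ = -1.28 − 0.01·(-25.6) = -1.024
Step 4: L′(-1.024) = -20.48; p₄ = -1.024 − 0.01·(-20.48) = -0.8192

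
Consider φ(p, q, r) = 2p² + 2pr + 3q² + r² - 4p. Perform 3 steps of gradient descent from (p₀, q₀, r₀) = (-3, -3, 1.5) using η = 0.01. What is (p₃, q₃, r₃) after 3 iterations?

∇φ = (4p + 2r - 4, 6q, 2p + 2r)
(p₁, q₁, r₁) = (-3, -3, 1.5) − 0.01·(-13, -18, -3) = (-2.87, -2.82, 1.53)
(p₂, q₂, r₂) = (-2.87, -2.82, 1.53) − 0.01·(-12.42, -16.92, -2.68) = (-2.7458, -2.6508, 1.5568)
(p₃, q₃, r₃) = (-2.7458, -2.6508, 1.5568) − 0.01·(-11.8696, -15.9048, -2.378) = (-2.627104, -2.491752, 1.58058)

(-2.627104, -2.491752, 1.58058)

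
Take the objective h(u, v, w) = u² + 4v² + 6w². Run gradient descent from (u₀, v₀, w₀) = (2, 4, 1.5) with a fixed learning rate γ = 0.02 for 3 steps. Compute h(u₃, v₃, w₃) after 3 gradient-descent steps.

∇h = (2u, 8v, 12w)
Step 1: at (2, 4, 1.5), ∇h = (4, 32, 18) → (2, 4, 1.5) − 0.02·(4, 32, 18) = (1.92, 3.36, 1.14)
Step 2: at (1.92, 3.36, 1.14), ∇h = (3.84, 26.88, 13.68) → (1.92, 3.36, 1.14) − 0.02·(3.84, 26.88, 13.68) = (1.8432, 2.8224, 0.8664)
Step 3: at (1.8432, 2.8224, 0.8664), ∇h = (3.6864, 22.5792, 10.3968) → (1.8432, 2.8224, 0.8664) − 0.02·(3.6864, 22.5792, 10.3968) = (1.769472, 2.370816, 0.658464)
h(1.769472, 2.370816, 0.658464) = 28.215554217984

28.215554217984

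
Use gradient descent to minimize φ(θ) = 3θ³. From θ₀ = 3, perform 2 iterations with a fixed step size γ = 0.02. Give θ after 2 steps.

φ′(θ) = 9θ²
θ₁ = 3 − 0.02·81 = 1.38
θ₂ = 1.38 − 0.02·17.1396 = 1.037208

1.037208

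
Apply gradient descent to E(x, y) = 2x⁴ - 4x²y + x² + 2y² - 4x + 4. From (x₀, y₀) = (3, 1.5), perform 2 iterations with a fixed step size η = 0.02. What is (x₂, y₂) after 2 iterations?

∇E = (8x³ - 8xy + 2x - 4, -4x² + 4y)
Step 1: at (3, 1.5), ∇E = (182, -30) → (3, 1.5) − 0.02·(182, -30) = (-0.64, 2.1)
Step 2: at (-0.64, 2.1), ∇E = (3.374848, 6.7616) → (-0.64, 2.1) − 0.02·(3.374848, 6.7616) = (-0.70749696, 1.964768)

(-0.70749696, 1.964768)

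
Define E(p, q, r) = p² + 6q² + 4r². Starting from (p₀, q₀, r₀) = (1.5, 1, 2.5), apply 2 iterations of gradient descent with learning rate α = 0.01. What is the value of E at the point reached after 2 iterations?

23.58332452

∇E = (2p, 12q, 8r)
Step 1: at (1.5, 1, 2.5), ∇E = (3, 12, 20) → (1.5, 1, 2.5) − 0.01·(3, 12, 20) = (1.47, 0.88, 2.3)
Step 2: at (1.47, 0.88, 2.3), ∇E = (2.94, 10.56, 18.4) → (1.47, 0.88, 2.3) − 0.01·(2.94, 10.56, 18.4) = (1.4406, 0.7744, 2.116)
E(1.4406, 0.7744, 2.116) = 23.58332452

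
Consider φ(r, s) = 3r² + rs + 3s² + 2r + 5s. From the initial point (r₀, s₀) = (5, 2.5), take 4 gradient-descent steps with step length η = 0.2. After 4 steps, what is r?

∇φ = (6r + s + 2, r + 6s + 5)
Step 1: at (5, 2.5), ∇φ = (34.5, 25) → (5, 2.5) − 0.2·(34.5, 25) = (-1.9, -2.5)
Step 2: at (-1.9, -2.5), ∇φ = (-11.9, -11.9) → (-1.9, -2.5) − 0.2·(-11.9, -11.9) = (0.48, -0.12)
Step 3: at (0.48, -0.12), ∇φ = (4.76, 4.76) → (0.48, -0.12) − 0.2·(4.76, 4.76) = (-0.472, -1.072)
Step 4: at (-0.472, -1.072), ∇φ = (-1.904, -1.904) → (-0.472, -1.072) − 0.2·(-1.904, -1.904) = (-0.0912, -0.6912)
r = -0.0912

-0.0912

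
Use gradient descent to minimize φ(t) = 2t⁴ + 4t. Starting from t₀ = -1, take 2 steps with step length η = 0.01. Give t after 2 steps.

φ′(t) = 8t³ + 4
t₁ = -1 − 0.01·(-4) = -0.96
t₂ = -0.96 − 0.01·(-3.077888) = -0.92922112

-0.92922112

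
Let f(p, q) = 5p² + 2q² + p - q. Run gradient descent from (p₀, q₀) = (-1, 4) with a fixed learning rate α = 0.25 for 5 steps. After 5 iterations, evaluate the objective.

233.368408203125

∇f = (10p + 1, 4q - 1)
Step 1: at (-1, 4), ∇f = (-9, 15) → (-1, 4) − 0.25·(-9, 15) = (1.25, 0.25)
Step 2: at (1.25, 0.25), ∇f = (13.5, 0) → (1.25, 0.25) − 0.25·(13.5, 0) = (-2.125, 0.25)
Step 3: at (-2.125, 0.25), ∇f = (-20.25, 0) → (-2.125, 0.25) − 0.25·(-20.25, 0) = (2.9375, 0.25)
Step 4: at (2.9375, 0.25), ∇f = (30.375, 0) → (2.9375, 0.25) − 0.25·(30.375, 0) = (-4.65625, 0.25)
Step 5: at (-4.65625, 0.25), ∇f = (-45.5625, 0) → (-4.65625, 0.25) − 0.25·(-45.5625, 0) = (6.734375, 0.25)
f(6.734375, 0.25) = 233.368408203125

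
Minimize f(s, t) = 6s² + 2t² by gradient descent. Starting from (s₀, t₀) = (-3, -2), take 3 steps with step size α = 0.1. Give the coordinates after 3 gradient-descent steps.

(0.024, -0.432)

∇f = (12s, 4t)
Step 1: at (-3, -2), ∇f = (-36, -8) → (-3, -2) − 0.1·(-36, -8) = (0.6, -1.2)
Step 2: at (0.6, -1.2), ∇f = (7.2, -4.8) → (0.6, -1.2) − 0.1·(7.2, -4.8) = (-0.12, -0.72)
Step 3: at (-0.12, -0.72), ∇f = (-1.44, -2.88) → (-0.12, -0.72) − 0.1·(-1.44, -2.88) = (0.024, -0.432)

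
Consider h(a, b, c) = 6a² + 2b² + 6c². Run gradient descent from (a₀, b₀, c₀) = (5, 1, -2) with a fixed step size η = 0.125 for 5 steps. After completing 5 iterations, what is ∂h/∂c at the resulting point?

0.75

∇h = (12a, 4b, 12c)
Step 1: at (5, 1, -2), ∇h = (60, 4, -24) → (5, 1, -2) − 0.125·(60, 4, -24) = (-2.5, 0.5, 1)
Step 2: at (-2.5, 0.5, 1), ∇h = (-30, 2, 12) → (-2.5, 0.5, 1) − 0.125·(-30, 2, 12) = (1.25, 0.25, -0.5)
Step 3: at (1.25, 0.25, -0.5), ∇h = (15, 1, -6) → (1.25, 0.25, -0.5) − 0.125·(15, 1, -6) = (-0.625, 0.125, 0.25)
Step 4: at (-0.625, 0.125, 0.25), ∇h = (-7.5, 0.5, 3) → (-0.625, 0.125, 0.25) − 0.125·(-7.5, 0.5, 3) = (0.3125, 0.0625, -0.125)
Step 5: at (0.3125, 0.0625, -0.125), ∇h = (3.75, 0.25, -1.5) → (0.3125, 0.0625, -0.125) − 0.125·(3.75, 0.25, -1.5) = (-0.15625, 0.03125, 0.0625)
∂h/∂c at (-0.15625, 0.03125, 0.0625) = 0.75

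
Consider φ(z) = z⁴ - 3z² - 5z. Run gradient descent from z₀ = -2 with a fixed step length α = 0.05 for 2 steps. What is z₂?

φ′(z) = 4z³ - 6z - 5
z₁ = -2 − 0.05·(-25) = -0.75
z₂ = -0.75 − 0.05·(-2.1875) = -0.640625

-0.640625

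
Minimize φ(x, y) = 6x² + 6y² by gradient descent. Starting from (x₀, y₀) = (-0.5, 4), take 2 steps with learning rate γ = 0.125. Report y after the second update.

1

∇φ = (12x, 12y)
Step 1: at (-0.5, 4), ∇φ = (-6, 48) → (-0.5, 4) − 0.125·(-6, 48) = (0.25, -2)
Step 2: at (0.25, -2), ∇φ = (3, -24) → (0.25, -2) − 0.125·(3, -24) = (-0.125, 1)
y = 1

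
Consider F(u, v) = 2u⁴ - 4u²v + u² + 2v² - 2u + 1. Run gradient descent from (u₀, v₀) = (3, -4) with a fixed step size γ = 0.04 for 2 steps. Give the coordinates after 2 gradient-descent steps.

∇F = (8u³ - 8uv + 2u - 2, -4u² + 4v)
Step 1: at (3, -4), ∇F = (316, -52) → (3, -4) − 0.04·(316, -52) = (-9.64, -1.92)
Step 2: at (-9.64, -1.92), ∇F = (-7336.081152, -379.3984) → (-9.64, -1.92) − 0.04·(-7336.081152, -379.3984) = (283.80324608, 13.255936)

(283.80324608, 13.255936)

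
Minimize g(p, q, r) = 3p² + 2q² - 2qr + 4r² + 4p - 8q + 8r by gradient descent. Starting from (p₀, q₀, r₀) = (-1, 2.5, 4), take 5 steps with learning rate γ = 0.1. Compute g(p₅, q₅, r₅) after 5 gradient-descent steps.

∇g = (6p + 4, 4q - 2r - 8, -2q + 8r + 8)
(p₁, q₁, r₁) = (-1, 2.5, 4) − 0.1·(-2, -6, 35) = (-0.8, 3.1, 0.5)
(p₂, q₂, r₂) = (-0.8, 3.1, 0.5) − 0.1·(-0.8, 3.4, 5.8) = (-0.72, 2.76, -0.08)
(p₃, q₃, r₃) = (-0.72, 2.76, -0.08) − 0.1·(-0.32, 3.2, 1.84) = (-0.688, 2.44, -0.264)
(p₄, q₄, r₄) = (-0.688, 2.44, -0.264) − 0.1·(-0.128, 2.288, 1.008) = (-0.6752, 2.2112, -0.3648)
(p₅, q₅, r₅) = (-0.6752, 2.2112, -0.3648) − 0.1·(-0.0512, 1.5744, 0.6592) = (-0.67008, 2.05376, -0.43072)
g(-0.67008, 2.05376, -0.43072) = -10.2620082176

-10.2620082176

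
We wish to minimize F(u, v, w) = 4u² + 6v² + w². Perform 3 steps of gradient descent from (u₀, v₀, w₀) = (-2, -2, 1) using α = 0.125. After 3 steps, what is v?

∇F = (8u, 12v, 2w)
Step 1: at (-2, -2, 1), ∇F = (-16, -24, 2) → (-2, -2, 1) − 0.125·(-16, -24, 2) = (0, 1, 0.75)
Step 2: at (0, 1, 0.75), ∇F = (0, 12, 1.5) → (0, 1, 0.75) − 0.125·(0, 12, 1.5) = (0, -0.5, 0.5625)
Step 3: at (0, -0.5, 0.5625), ∇F = (0, -6, 1.125) → (0, -0.5, 0.5625) − 0.125·(0, -6, 1.125) = (0, 0.25, 0.421875)
v = 0.25

0.25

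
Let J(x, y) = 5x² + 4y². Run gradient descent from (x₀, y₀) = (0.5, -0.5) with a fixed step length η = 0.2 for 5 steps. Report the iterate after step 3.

∇J = (10x, 8y)
(x₁, y₁) = (0.5, -0.5) − 0.2·(5, -4) = (-0.5, 0.3)
(x₂, y₂) = (-0.5, 0.3) − 0.2·(-5, 2.4) = (0.5, -0.18)
(x₃, y₃) = (0.5, -0.18) − 0.2·(5, -1.44) = (-0.5, 0.108)

(-0.5, 0.108)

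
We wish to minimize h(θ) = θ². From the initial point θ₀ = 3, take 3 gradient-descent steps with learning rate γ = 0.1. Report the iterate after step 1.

2.4

h′(θ) = 2θ
θ₁ = 3 − 0.1·6 = 2.4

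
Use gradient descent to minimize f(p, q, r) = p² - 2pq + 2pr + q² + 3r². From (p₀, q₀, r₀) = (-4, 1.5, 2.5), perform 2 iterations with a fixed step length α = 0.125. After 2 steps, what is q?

∇f = (2p - 2q + 2r, -2p + 2q, 2p + 6r)
Step 1: at (-4, 1.5, 2.5), ∇f = (-6, 11, 7) → (-4, 1.5, 2.5) − 0.125·(-6, 11, 7) = (-3.25, 0.125, 1.625)
Step 2: at (-3.25, 0.125, 1.625), ∇f = (-3.5, 6.75, 3.25) → (-3.25, 0.125, 1.625) − 0.125·(-3.5, 6.75, 3.25) = (-2.8125, -0.71875, 1.21875)
q = -0.71875

-0.71875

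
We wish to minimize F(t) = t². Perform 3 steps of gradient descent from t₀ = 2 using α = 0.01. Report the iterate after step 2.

1.9208

F′(t) = 2t
t₁ = 2 − 0.01·4 = 1.96
t₂ = 1.96 − 0.01·3.92 = 1.9208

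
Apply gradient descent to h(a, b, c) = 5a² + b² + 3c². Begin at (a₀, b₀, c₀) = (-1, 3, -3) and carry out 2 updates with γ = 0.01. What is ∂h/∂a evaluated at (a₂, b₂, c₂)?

∇h = (10a, 2b, 6c)
Step 1: at (-1, 3, -3), ∇h = (-10, 6, -18) → (-1, 3, -3) − 0.01·(-10, 6, -18) = (-0.9, 2.94, -2.82)
Step 2: at (-0.9, 2.94, -2.82), ∇h = (-9, 5.88, -16.92) → (-0.9, 2.94, -2.82) − 0.01·(-9, 5.88, -16.92) = (-0.81, 2.8812, -2.6508)
∂h/∂a at (-0.81, 2.8812, -2.6508) = -8.1

-8.1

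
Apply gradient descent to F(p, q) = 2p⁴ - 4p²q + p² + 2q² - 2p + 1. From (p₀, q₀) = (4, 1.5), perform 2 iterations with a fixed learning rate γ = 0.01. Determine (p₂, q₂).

(-0.75504, 2.0164)

∇F = (8p³ - 8pq + 2p - 2, -4p² + 4q)
Step 1: at (4, 1.5), ∇F = (470, -58) → (4, 1.5) − 0.01·(470, -58) = (-0.7, 2.08)
Step 2: at (-0.7, 2.08), ∇F = (5.504, 6.36) → (-0.7, 2.08) − 0.01·(5.504, 6.36) = (-0.75504, 2.0164)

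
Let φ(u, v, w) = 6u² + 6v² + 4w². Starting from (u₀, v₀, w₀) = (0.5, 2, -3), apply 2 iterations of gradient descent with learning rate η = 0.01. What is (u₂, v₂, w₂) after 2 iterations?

(0.3872, 1.5488, -2.5392)

∇φ = (12u, 12v, 8w)
Step 1: at (0.5, 2, -3), ∇φ = (6, 24, -24) → (0.5, 2, -3) − 0.01·(6, 24, -24) = (0.44, 1.76, -2.76)
Step 2: at (0.44, 1.76, -2.76), ∇φ = (5.28, 21.12, -22.08) → (0.44, 1.76, -2.76) − 0.01·(5.28, 21.12, -22.08) = (0.3872, 1.5488, -2.5392)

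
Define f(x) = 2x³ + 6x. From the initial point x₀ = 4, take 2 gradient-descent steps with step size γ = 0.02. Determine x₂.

1.379008

f′(x) = 6x² + 6
Step 1: f′(4) = 102; x₁ = 4 − 0.02·102 = 1.96
Step 2: f′(1.96) = 29.0496; x₂ = 1.96 − 0.02·29.0496 = 1.379008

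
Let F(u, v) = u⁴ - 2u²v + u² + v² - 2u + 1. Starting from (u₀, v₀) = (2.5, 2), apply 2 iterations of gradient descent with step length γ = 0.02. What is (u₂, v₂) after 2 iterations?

∇F = (4u³ - 4uv + 2u - 2, -2u² + 2v)
(u₁, v₁) = (2.5, 2) − 0.02·(45.5, -8.5) = (1.59, 2.17)
(u₂, v₂) = (1.59, 2.17) − 0.02·(3.457516, -0.7162) = (1.52084968, 2.184324)

(1.52084968, 2.184324)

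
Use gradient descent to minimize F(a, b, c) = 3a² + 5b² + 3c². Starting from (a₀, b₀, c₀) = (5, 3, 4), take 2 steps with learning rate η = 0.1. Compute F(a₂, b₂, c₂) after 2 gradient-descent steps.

3.1488

∇F = (6a, 10b, 6c)
(a₁, b₁, c₁) = (5, 3, 4) − 0.1·(30, 30, 24) = (2, 0, 1.6)
(a₂, b₂, c₂) = (2, 0, 1.6) − 0.1·(12, 0, 9.6) = (0.8, 0, 0.64)
F(0.8, 0, 0.64) = 3.1488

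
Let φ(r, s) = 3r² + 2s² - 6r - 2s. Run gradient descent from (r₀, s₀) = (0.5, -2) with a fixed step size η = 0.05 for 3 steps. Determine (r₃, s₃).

(0.8285, -0.78)

∇φ = (6r - 6, 4s - 2)
(r₁, s₁) = (0.5, -2) − 0.05·(-3, -10) = (0.65, -1.5)
(r₂, s₂) = (0.65, -1.5) − 0.05·(-2.1, -8) = (0.755, -1.1)
(r₃, s₃) = (0.755, -1.1) − 0.05·(-1.47, -6.4) = (0.8285, -0.78)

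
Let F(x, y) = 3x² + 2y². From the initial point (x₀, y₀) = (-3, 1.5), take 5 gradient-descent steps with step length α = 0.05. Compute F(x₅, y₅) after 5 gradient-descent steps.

∇F = (6x, 4y)
Step 1: at (-3, 1.5), ∇F = (-18, 6) → (-3, 1.5) − 0.05·(-18, 6) = (-2.1, 1.2)
Step 2: at (-2.1, 1.2), ∇F = (-12.6, 4.8) → (-2.1, 1.2) − 0.05·(-12.6, 4.8) = (-1.47, 0.96)
Step 3: at (-1.47, 0.96), ∇F = (-8.82, 3.84) → (-1.47, 0.96) − 0.05·(-8.82, 3.84) = (-1.029, 0.768)
Step 4: at (-1.029, 0.768), ∇F = (-6.174, 3.072) → (-1.029, 0.768) − 0.05·(-6.174, 3.072) = (-0.7203, 0.6144)
Step 5: at (-0.7203, 0.6144), ∇F = (-4.3218, 2.4576) → (-0.7203, 0.6144) − 0.05·(-4.3218, 2.4576) = (-0.50421, 0.49152)
F(-0.50421, 0.49152) = 1.2458669931

1.2458669931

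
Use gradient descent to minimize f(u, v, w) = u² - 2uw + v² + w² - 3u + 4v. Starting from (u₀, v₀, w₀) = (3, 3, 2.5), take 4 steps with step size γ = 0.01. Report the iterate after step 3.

∇f = (2u - 2w - 3, 2v + 4, -2u + 2w)
Step 1: at (3, 3, 2.5), ∇f = (-2, 10, -1) → (3, 3, 2.5) − 0.01·(-2, 10, -1) = (3.02, 2.9, 2.51)
Step 2: at (3.02, 2.9, 2.51), ∇f = (-1.98, 9.8, -1.02) → (3.02, 2.9, 2.51) − 0.01·(-1.98, 9.8, -1.02) = (3.0398, 2.802, 2.5202)
Step 3: at (3.0398, 2.802, 2.5202), ∇f = (-1.9608, 9.604, -1.0392) → (3.0398, 2.802, 2.5202) − 0.01·(-1.9608, 9.604, -1.0392) = (3.059408, 2.70596, 2.530592)

(3.059408, 2.70596, 2.530592)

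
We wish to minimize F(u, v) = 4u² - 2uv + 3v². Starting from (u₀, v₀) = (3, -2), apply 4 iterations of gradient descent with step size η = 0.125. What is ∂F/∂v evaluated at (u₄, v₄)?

-0.0234375

∇F = (8u - 2v, -2u + 6v)
Step 1: at (3, -2), ∇F = (28, -18) → (3, -2) − 0.125·(28, -18) = (-0.5, 0.25)
Step 2: at (-0.5, 0.25), ∇F = (-4.5, 2.5) → (-0.5, 0.25) − 0.125·(-4.5, 2.5) = (0.0625, -0.0625)
Step 3: at (0.0625, -0.0625), ∇F = (0.625, -0.5) → (0.0625, -0.0625) − 0.125·(0.625, -0.5) = (-0.015625, 0)
Step 4: at (-0.015625, 0), ∇F = (-0.125, 0.03125) → (-0.015625, 0) − 0.125·(-0.125, 0.03125) = (0, -0.00390625)
∂F/∂v at (0, -0.00390625) = -0.0234375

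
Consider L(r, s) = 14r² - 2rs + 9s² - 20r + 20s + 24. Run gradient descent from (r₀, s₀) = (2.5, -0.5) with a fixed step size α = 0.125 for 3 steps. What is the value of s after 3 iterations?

∇L = (28r - 2s - 20, -2r + 18s + 20)
Step 1: at (2.5, -0.5), ∇L = (51, 6) → (2.5, -0.5) − 0.125·(51, 6) = (-3.875, -1.25)
Step 2: at (-3.875, -1.25), ∇L = (-126, 5.25) → (-3.875, -1.25) − 0.125·(-126, 5.25) = (11.875, -1.90625)
Step 3: at (11.875, -1.90625), ∇L = (316.3125, -38.0625) → (11.875, -1.90625) − 0.125·(316.3125, -38.0625) = (-27.6640625, 2.8515625)
s = 2.8515625

2.8515625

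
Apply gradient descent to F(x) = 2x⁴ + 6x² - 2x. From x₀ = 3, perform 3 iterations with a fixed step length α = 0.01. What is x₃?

0.40871

F′(x) = 8x³ + 12x - 2
x₁ = 3 − 0.01·250 = 0.5
x₂ = 0.5 − 0.01·5 = 0.45
x₃ = 0.45 − 0.01·4.129 = 0.40871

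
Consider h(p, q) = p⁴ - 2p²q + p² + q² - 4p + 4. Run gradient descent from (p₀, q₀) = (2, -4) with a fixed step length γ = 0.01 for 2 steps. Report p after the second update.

∇h = (4p³ - 4pq + 2p - 4, -2p² + 2q)
(p₁, q₁) = (2, -4) − 0.01·(64, -16) = (1.36, -3.84)
(p₂, q₂) = (1.36, -3.84) − 0.01·(29.671424, -11.3792) = (1.06328576, -3.726208)
p = 1.06328576

1.06328576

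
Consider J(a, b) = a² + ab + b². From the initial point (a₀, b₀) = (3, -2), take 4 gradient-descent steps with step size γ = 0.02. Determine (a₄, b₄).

∇J = (2a + b, a + 2b)
Step 1: at (3, -2), ∇J = (4, -1) → (3, -2) − 0.02·(4, -1) = (2.92, -1.98)
Step 2: at (2.92, -1.98), ∇J = (3.86, -1.04) → (2.92, -1.98) − 0.02·(3.86, -1.04) = (2.8428, -1.9592)
Step 3: at (2.8428, -1.9592), ∇J = (3.7264, -1.0756) → (2.8428, -1.9592) − 0.02·(3.7264, -1.0756) = (2.768272, -1.937688)
Step 4: at (2.768272, -1.937688), ∇J = (3.598856, -1.107104) → (2.768272, -1.937688) − 0.02·(3.598856, -1.107104) = (2.69629488, -1.91554592)

(2.69629488, -1.91554592)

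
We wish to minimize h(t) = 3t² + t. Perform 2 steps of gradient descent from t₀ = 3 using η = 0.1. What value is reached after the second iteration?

h′(t) = 6t + 1
t₁ = 3 − 0.1·19 = 1.1
t₂ = 1.1 − 0.1·7.6 = 0.34

0.34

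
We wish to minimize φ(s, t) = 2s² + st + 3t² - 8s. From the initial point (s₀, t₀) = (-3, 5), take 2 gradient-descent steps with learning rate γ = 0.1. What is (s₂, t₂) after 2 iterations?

∇φ = (4s + t - 8, s + 6t)
Step 1: at (-3, 5), ∇φ = (-15, 27) → (-3, 5) − 0.1·(-15, 27) = (-1.5, 2.3)
Step 2: at (-1.5, 2.3), ∇φ = (-11.7, 12.3) → (-1.5, 2.3) − 0.1·(-11.7, 12.3) = (-0.33, 1.07)

(-0.33, 1.07)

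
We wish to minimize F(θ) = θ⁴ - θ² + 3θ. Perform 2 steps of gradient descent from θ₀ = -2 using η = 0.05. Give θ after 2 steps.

F′(θ) = 4θ³ - 2θ + 3
θ₁ = -2 − 0.05·(-25) = -0.75
θ₂ = -0.75 − 0.05·2.8125 = -0.890625

-0.890625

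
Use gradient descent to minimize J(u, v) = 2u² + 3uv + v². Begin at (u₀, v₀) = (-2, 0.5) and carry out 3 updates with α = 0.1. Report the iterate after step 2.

∇J = (4u + 3v, 3u + 2v)
Step 1: at (-2, 0.5), ∇J = (-6.5, -5) → (-2, 0.5) − 0.1·(-6.5, -5) = (-1.35, 1)
Step 2: at (-1.35, 1), ∇J = (-2.4, -2.05) → (-1.35, 1) − 0.1·(-2.4, -2.05) = (-1.11, 1.205)

(-1.11, 1.205)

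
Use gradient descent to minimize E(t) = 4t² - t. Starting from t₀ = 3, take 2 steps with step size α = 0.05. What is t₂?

E′(t) = 8t - 1
t₁ = 3 − 0.05·23 = 1.85
t₂ = 1.85 − 0.05·13.8 = 1.16

1.16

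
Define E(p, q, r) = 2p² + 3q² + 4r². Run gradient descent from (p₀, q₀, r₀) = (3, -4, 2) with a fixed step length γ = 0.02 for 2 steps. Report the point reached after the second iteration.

(2.5392, -3.0976, 1.4112)

∇E = (4p, 6q, 8r)
(p₁, q₁, r₁) = (3, -4, 2) − 0.02·(12, -24, 16) = (2.76, -3.52, 1.68)
(p₂, q₂, r₂) = (2.76, -3.52, 1.68) − 0.02·(11.04, -21.12, 13.44) = (2.5392, -3.0976, 1.4112)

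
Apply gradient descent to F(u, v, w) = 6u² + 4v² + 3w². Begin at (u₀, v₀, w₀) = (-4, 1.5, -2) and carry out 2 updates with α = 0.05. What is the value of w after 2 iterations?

∇F = (12u, 8v, 6w)
(u₁, v₁, w₁) = (-4, 1.5, -2) − 0.05·(-48, 12, -12) = (-1.6, 0.9, -1.4)
(u₂, v₂, w₂) = (-1.6, 0.9, -1.4) − 0.05·(-19.2, 7.2, -8.4) = (-0.64, 0.54, -0.98)
w = -0.98

-0.98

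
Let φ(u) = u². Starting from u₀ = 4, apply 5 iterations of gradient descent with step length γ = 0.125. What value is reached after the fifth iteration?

0.94921875

φ′(u) = 2u
Step 1: φ′(4) = 8; u₁ = 4 − 0.125·8 = 3
Step 2: φ′(3) = 6; u₂ = 3 − 0.125·6 = 2.25
Step 3: φ′(2.25) = 4.5; u₃ = 2.25 − 0.125·4.5 = 1.6875
Step 4: φ′(1.6875) = 3.375; u₄ = 1.6875 − 0.125·3.375 = 1.265625
Step 5: φ′(1.265625) = 2.53125; u₅ = 1.265625 − 0.125·2.53125 = 0.94921875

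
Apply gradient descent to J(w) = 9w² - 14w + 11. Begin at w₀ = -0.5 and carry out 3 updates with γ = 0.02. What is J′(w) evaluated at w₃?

-6.029312

J′(w) = 18w - 14
w₁ = -0.5 − 0.02·(-23) = -0.04
w₂ = -0.04 − 0.02·(-14.72) = 0.2544
w₃ = 0.2544 − 0.02·(-9.4208) = 0.442816
J′(w) at (0.442816) = -6.029312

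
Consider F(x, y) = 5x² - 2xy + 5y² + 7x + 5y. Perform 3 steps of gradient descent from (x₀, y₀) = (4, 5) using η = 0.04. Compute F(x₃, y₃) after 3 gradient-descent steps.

∇F = (10x - 2y + 7, -2x + 10y + 5)
(x₁, y₁) = (4, 5) − 0.04·(37, 47) = (2.52, 3.12)
(x₂, y₂) = (2.52, 3.12) − 0.04·(25.96, 31.16) = (1.4816, 1.8736)
(x₃, y₃) = (1.4816, 1.8736) − 0.04·(18.0688, 20.7728) = (0.758848, 1.042688)
F(0.758848, 1.042688) = 17.258135355392

17.258135355392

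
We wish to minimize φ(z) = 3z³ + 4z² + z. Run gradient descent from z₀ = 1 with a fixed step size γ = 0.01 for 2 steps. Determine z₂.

φ′(z) = 9z² + 8z + 1
z₁ = 1 − 0.01·18 = 0.82
z₂ = 0.82 − 0.01·13.6116 = 0.683884

0.683884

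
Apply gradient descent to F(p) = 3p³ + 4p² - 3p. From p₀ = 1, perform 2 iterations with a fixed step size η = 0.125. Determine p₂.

F′(p) = 9p² + 8p - 3
Step 1: F′(1) = 14; p₁ = 1 − 0.125·14 = -0.75
Step 2: F′(-0.75) = -3.9375; p₂ = -0.75 − 0.125·(-3.9375) = -0.2578125

-0.2578125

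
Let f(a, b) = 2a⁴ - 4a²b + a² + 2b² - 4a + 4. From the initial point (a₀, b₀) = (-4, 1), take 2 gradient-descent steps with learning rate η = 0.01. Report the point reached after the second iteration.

(0.99706496, 1.569856)

∇f = (8a³ - 8ab + 2a - 4, -4a² + 4b)
(a₁, b₁) = (-4, 1) − 0.01·(-492, -60) = (0.92, 1.6)
(a₂, b₂) = (0.92, 1.6) − 0.01·(-7.706496, 3.0144) = (0.99706496, 1.569856)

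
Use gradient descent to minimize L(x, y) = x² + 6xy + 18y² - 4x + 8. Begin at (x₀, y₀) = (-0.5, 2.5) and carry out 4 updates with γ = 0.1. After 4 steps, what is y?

124.096

∇L = (2x + 6y - 4, 6x + 36y)
(x₁, y₁) = (-0.5, 2.5) − 0.1·(10, 87) = (-1.5, -6.2)
(x₂, y₂) = (-1.5, -6.2) − 0.1·(-44.2, -232.2) = (2.92, 17.02)
(x₃, y₃) = (2.92, 17.02) − 0.1·(103.96, 630.24) = (-7.476, -46.004)
(x₄, y₄) = (-7.476, -46.004) − 0.1·(-294.976, -1701) = (22.0216, 124.096)
y = 124.096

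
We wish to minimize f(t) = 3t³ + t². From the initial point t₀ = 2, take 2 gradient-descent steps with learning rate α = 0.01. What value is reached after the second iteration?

f′(t) = 9t² + 2t
Step 1: f′(2) = 40; t₁ = 2 − 0.01·40 = 1.6
Step 2: f′(1.6) = 26.24; t₂ = 1.6 − 0.01·26.24 = 1.3376

1.3376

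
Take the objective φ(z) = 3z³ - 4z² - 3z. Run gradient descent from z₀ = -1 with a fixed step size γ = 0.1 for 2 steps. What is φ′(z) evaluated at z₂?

833.054544

φ′(z) = 9z² - 8z - 3
Step 1: φ′(-1) = 14; z₁ = -1 − 0.1·14 = -2.4
Step 2: φ′(-2.4) = 68.04; z₂ = -2.4 − 0.1·68.04 = -9.204
φ′(z) at (-9.204) = 833.054544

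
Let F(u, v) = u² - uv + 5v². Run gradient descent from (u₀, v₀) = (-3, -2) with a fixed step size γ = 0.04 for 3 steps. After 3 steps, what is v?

∇F = (2u - v, -u + 10v)
(u₁, v₁) = (-3, -2) − 0.04·(-4, -17) = (-2.84, -1.32)
(u₂, v₂) = (-2.84, -1.32) − 0.04·(-4.36, -10.36) = (-2.6656, -0.9056)
(u₃, v₃) = (-2.6656, -0.9056) − 0.04·(-4.4256, -6.3904) = (-2.488576, -0.649984)
v = -0.649984

-0.649984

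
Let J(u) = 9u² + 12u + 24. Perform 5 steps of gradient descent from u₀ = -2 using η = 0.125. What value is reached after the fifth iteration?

J′(u) = 18u + 12
Step 1: J′(-2) = -24; u₁ = -2 − 0.125·(-24) = 1
Step 2: J′(1) = 30; u₂ = 1 − 0.125·30 = -2.75
Step 3: J′(-2.75) = -37.5; u₃ = -2.75 − 0.125·(-37.5) = 1.9375
Step 4: J′(1.9375) = 46.875; u₄ = 1.9375 − 0.125·46.875 = -3.921875
Step 5: J′(-3.921875) = -58.59375; u₅ = -3.921875 − 0.125·(-58.59375) = 3.40234375

3.40234375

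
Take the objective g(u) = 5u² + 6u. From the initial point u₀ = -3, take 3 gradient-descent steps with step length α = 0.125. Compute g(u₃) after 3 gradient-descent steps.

-1.79296875

g′(u) = 10u + 6
u₁ = -3 − 0.125·(-24) = 0
u₂ = 0 − 0.125·6 = -0.75
u₃ = -0.75 − 0.125·(-1.5) = -0.5625
g(-0.5625) = -1.79296875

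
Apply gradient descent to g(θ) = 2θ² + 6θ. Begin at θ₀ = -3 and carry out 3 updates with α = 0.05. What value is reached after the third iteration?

g′(θ) = 4θ + 6
Step 1: g′(-3) = -6; θ₁ = -3 − 0.05·(-6) = -2.7
Step 2: g′(-2.7) = -4.8; θ₂ = -2.7 − 0.05·(-4.8) = -2.46
Step 3: g′(-2.46) = -3.84; θ₃ = -2.46 − 0.05·(-3.84) = -2.268

-2.268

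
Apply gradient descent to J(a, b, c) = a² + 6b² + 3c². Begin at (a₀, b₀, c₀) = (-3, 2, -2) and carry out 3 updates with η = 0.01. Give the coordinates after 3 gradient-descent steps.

(-2.823576, 1.362944, -1.661168)

∇J = (2a, 12b, 6c)
(a₁, b₁, c₁) = (-3, 2, -2) − 0.01·(-6, 24, -12) = (-2.94, 1.76, -1.88)
(a₂, b₂, c₂) = (-2.94, 1.76, -1.88) − 0.01·(-5.88, 21.12, -11.28) = (-2.8812, 1.5488, -1.7672)
(a₃, b₃, c₃) = (-2.8812, 1.5488, -1.7672) − 0.01·(-5.7624, 18.5856, -10.6032) = (-2.823576, 1.362944, -1.661168)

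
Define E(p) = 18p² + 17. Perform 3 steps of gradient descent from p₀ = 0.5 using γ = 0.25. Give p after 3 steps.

E′(p) = 36p
Step 1: E′(0.5) = 18; p₁ = 0.5 − 0.25·18 = -4
Step 2: E′(-4) = -144; p₂ = -4 − 0.25·(-144) = 32
Step 3: E′(32) = 1152; p₃ = 32 − 0.25·1152 = -256

-256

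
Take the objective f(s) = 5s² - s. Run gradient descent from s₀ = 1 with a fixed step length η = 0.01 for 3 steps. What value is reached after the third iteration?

f′(s) = 10s - 1
s₁ = 1 − 0.01·9 = 0.91
s₂ = 0.91 − 0.01·8.1 = 0.829
s₃ = 0.829 − 0.01·7.29 = 0.7561

0.7561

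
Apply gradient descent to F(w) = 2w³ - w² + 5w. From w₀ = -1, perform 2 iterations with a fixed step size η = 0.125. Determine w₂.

-9.07421875

F′(w) = 6w² - 2w + 5
Step 1: F′(-1) = 13; w₁ = -1 − 0.125·13 = -2.625
Step 2: F′(-2.625) = 51.59375; w₂ = -2.625 − 0.125·51.59375 = -9.07421875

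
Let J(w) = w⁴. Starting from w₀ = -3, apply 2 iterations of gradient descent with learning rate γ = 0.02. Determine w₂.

-0.79258368

J′(w) = 4w³
w₁ = -3 − 0.02·(-108) = -0.84
w₂ = -0.84 − 0.02·(-2.370816) = -0.79258368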